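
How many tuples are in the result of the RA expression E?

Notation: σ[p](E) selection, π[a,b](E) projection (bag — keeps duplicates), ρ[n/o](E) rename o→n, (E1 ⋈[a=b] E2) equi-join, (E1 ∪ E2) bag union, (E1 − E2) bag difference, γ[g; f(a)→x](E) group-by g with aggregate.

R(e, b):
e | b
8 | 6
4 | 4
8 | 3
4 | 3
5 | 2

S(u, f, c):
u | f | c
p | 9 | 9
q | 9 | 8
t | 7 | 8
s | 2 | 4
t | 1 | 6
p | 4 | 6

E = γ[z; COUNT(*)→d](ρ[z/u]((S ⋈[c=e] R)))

Row counts bottom-up:
  S → 6
  R → 5
  (S ⋈[c=e] R) → 6
  ρ[z/u]((S ⋈[c=e] R)) → 6
  γ[z; COUNT(*)→d](ρ[z/u]((S ⋈[c=e] R))) → 3

|E| = 3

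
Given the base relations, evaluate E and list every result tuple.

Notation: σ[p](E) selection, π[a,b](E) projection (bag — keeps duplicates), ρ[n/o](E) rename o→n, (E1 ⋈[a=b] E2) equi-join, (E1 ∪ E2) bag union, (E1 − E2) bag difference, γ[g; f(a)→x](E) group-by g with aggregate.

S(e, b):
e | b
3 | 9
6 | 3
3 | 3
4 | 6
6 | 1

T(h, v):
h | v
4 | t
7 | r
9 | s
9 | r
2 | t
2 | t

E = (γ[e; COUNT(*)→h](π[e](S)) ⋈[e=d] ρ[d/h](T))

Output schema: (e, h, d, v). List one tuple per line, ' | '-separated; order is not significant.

Subexpression sizes:
  S → 5
  π[e](S) → 5
  γ[e; COUNT(*)→h](π[e](S)) → 3
  T → 6
  ρ[d/h](T) → 6
  (γ[e; COUNT(*)→h](π[e](S)) ⋈[e=d] ρ[d/h](T)) → 1

== RESULT ==
e | h | d | v
4 | 1 | 4 | t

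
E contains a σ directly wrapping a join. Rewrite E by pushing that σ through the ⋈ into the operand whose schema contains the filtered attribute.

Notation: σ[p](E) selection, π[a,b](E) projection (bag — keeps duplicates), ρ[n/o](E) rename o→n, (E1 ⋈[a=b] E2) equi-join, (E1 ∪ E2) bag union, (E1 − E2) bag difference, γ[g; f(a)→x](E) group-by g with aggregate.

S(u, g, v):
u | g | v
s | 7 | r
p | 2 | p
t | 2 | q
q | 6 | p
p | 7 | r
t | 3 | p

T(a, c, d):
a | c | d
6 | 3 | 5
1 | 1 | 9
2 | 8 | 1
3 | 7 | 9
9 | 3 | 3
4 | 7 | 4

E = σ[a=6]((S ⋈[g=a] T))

σ filters on a, owned by the right side.
E' = (S ⋈[g=a] σ[a=6](T))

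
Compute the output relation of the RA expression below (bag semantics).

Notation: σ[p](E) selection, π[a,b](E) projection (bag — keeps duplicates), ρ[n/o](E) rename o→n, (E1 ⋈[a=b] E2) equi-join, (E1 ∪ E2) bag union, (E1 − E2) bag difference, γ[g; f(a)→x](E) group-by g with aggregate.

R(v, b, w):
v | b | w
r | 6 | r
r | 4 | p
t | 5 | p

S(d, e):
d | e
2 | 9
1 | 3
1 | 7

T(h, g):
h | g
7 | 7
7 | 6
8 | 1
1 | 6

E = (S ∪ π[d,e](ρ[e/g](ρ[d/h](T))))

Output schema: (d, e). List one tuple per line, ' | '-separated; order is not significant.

Subexpression sizes:
  S → 3
  T → 4
  ρ[d/h](T) → 4
  ρ[e/g](ρ[d/h](T)) → 4
  π[d,e](ρ[e/g](ρ[d/h](T))) → 4
  (S ∪ π[d,e](ρ[e/g](ρ[d/h](T)))) → 7

== RESULT ==
d | e
1 | 3
1 | 6
1 | 7
2 | 9
7 | 6
7 | 7
8 | 1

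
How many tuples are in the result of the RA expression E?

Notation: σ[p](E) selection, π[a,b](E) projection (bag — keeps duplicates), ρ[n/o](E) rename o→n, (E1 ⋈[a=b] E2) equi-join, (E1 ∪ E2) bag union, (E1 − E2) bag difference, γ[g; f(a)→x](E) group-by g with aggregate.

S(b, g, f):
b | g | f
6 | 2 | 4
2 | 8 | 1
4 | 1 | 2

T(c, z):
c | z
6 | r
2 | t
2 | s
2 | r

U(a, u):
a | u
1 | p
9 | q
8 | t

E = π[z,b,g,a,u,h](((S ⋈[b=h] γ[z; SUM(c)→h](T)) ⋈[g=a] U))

Subexpression sizes:
  S → 3
  T → 4
  γ[z; SUM(c)→h](T) → 3
  (S ⋈[b=h] γ[z; SUM(c)→h](T)) → 2
  U → 3
  ((S ⋈[b=h] γ[z; SUM(c)→h](T)) ⋈[g=a] U) → 2
  π[z,b,g,a,u,h](((S ⋈[b=h] γ[z; SUM(c)→h](T)) ⋈[g=a] U)) → 2

|E| = 2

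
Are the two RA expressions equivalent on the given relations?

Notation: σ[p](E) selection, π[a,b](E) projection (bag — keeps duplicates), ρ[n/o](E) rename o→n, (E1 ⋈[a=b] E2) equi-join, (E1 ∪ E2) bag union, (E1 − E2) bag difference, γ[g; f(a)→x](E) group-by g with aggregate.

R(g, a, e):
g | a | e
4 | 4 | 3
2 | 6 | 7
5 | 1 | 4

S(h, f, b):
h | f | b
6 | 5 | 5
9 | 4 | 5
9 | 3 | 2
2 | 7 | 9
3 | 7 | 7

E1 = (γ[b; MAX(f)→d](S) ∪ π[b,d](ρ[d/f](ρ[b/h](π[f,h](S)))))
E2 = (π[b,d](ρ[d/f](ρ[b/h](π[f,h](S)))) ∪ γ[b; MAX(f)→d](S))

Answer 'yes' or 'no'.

E1 subexpression sizes:
  S → 5
  γ[b; MAX(f)→d](S) → 4
  S → 5
  π[f,h](S) → 5
  ρ[b/h](π[f,h](S)) → 5
  ρ[d/f](ρ[b/h](π[f,h](S))) → 5
  π[b,d](ρ[d/f](ρ[b/h](π[f,h](S)))) → 5
  (γ[b; MAX(f)→d](S) ∪ π[b,d](ρ[d/f](ρ[b/h](π[f,h](S))))) → 9
E2 subexpression sizes:
  S → 5
  π[f,h](S) → 5
  ρ[b/h](π[f,h](S)) → 5
  ρ[d/f](ρ[b/h](π[f,h](S))) → 5
  π[b,d](ρ[d/f](ρ[b/h](π[f,h](S)))) → 5
  S → 5
  γ[b; MAX(f)→d](S) → 4
  (π[b,d](ρ[d/f](ρ[b/h](π[f,h](S)))) ∪ γ[b; MAX(f)→d](S)) → 9

E1 and E2 produce the same multiset:
b | d
2 | 3
2 | 7
3 | 7
5 | 5
6 | 5
7 | 7
9 | 3
9 | 4
9 | 7

yes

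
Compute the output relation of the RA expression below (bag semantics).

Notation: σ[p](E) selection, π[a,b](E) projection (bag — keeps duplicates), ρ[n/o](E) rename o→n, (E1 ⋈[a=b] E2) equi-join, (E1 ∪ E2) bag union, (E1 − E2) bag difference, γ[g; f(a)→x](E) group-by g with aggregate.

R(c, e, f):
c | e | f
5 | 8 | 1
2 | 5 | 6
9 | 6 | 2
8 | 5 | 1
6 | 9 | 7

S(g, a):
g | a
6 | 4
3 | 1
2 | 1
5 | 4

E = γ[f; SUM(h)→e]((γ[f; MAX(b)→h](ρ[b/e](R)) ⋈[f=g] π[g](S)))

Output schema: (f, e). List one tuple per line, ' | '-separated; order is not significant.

Subexpression sizes:
  R → 5
  ρ[b/e](R) → 5
  γ[f; MAX(b)→h](ρ[b/e](R)) → 4
  S → 4
  π[g](S) → 4
  (γ[f; MAX(b)→h](ρ[b/e](R)) ⋈[f=g] π[g](S)) → 2
  γ[f; SUM(h)→e]((γ[f; MAX(b)→h](ρ[b/e](R)) ⋈[f=g] π[g](S))) → 2

== RESULT ==
f | e
2 | 6
6 | 5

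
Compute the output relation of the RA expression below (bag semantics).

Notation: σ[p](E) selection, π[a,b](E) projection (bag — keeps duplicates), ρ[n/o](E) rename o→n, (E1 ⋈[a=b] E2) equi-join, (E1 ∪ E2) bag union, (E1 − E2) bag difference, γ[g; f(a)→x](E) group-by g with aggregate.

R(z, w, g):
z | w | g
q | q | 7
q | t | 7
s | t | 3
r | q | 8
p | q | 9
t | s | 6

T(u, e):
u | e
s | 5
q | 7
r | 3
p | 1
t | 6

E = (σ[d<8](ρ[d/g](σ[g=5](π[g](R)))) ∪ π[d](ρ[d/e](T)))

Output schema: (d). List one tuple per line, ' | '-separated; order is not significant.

Subexpression sizes:
  R → 6
  π[g](R) → 6
  σ[g=5](π[g](R)) → 0
  ρ[d/g](σ[g=5](π[g](R))) → 0
  σ[d<8](ρ[d/g](σ[g=5](π[g](R)))) → 0
  T → 5
  ρ[d/e](T) → 5
  π[d](ρ[d/e](T)) → 5
  (σ[d<8](ρ[d/g](σ[g=5](π[g](R)))) ∪ π[d](ρ[d/e](T))) → 5

== RESULT ==
d
1
3
5
6
7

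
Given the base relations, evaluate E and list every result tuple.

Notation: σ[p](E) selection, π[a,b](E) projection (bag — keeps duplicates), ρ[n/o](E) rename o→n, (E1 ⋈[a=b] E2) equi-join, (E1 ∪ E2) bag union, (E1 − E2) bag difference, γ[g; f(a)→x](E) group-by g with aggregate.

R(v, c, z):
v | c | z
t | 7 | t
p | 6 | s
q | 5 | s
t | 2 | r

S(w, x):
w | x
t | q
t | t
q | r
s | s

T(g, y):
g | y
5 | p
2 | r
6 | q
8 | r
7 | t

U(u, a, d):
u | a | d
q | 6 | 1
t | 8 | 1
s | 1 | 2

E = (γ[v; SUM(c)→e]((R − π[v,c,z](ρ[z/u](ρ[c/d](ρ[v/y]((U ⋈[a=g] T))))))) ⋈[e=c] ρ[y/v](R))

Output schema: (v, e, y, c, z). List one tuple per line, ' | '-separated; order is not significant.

Row counts bottom-up:
  R → 4
  U → 3
  T → 5
  (U ⋈[a=g] T) → 2
  ρ[v/y]((U ⋈[a=g] T)) → 2
  ρ[c/d](ρ[v/y]((U ⋈[a=g] T))) → 2
  ρ[z/u](ρ[c/d](ρ[v/y]((U ⋈[a=g] T)))) → 2
  π[v,c,z](ρ[z/u](ρ[c/d](ρ[v/y]((U ⋈[a=g] T))))) → 2
  (R − π[v,c,z](ρ[z/u](ρ[c/d](ρ[v/y]((U ⋈[a=g] T)))))) → 4
  γ[v; SUM(c)→e]((R − π[v,c,z](ρ[z/u](ρ[c/d](ρ[v/y]((U ⋈[a=g] T))))))) → 3
  R → 4
  ρ[y/v](R) → 4
  (γ[v; SUM(c)→e]((R − π[v,c,z](ρ[z/u](ρ[c/d](ρ[v/y]((U ⋈[a=g] T))))))) ⋈[e=c] ρ[y/v](R)) → 2

== RESULT ==
v | e | y | c | z
p | 6 | p | 6 | s
q | 5 | q | 5 | s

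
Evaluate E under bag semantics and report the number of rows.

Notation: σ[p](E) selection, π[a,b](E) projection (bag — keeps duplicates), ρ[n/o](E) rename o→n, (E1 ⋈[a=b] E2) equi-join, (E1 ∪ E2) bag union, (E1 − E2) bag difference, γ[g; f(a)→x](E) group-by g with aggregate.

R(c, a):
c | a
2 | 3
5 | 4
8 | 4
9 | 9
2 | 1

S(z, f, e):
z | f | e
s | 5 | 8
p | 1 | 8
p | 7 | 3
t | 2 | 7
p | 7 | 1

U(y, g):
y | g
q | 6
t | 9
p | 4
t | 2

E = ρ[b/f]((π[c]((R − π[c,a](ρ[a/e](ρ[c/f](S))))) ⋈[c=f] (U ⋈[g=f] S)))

Stepwise |·|:
  R → 5
  S → 5
  ρ[c/f](S) → 5
  ρ[a/e](ρ[c/f](S)) → 5
  π[c,a](ρ[a/e](ρ[c/f](S))) → 5
  (R − π[c,a](ρ[a/e](ρ[c/f](S)))) → 5
  π[c]((R − π[c,a](ρ[a/e](ρ[c/f](S))))) → 5
  U → 4
  S → 5
  (U ⋈[g=f] S) → 1
  (π[c]((R − π[c,a](ρ[a/e](ρ[c/f](S))))) ⋈[c=f] (U ⋈[g=f] S)) → 2
  ρ[b/f]((π[c]((R − π[c,a](ρ[a/e](ρ[c/f](S))))) ⋈[c=f] (U ⋈[g=f] S))) → 2

|E| = 2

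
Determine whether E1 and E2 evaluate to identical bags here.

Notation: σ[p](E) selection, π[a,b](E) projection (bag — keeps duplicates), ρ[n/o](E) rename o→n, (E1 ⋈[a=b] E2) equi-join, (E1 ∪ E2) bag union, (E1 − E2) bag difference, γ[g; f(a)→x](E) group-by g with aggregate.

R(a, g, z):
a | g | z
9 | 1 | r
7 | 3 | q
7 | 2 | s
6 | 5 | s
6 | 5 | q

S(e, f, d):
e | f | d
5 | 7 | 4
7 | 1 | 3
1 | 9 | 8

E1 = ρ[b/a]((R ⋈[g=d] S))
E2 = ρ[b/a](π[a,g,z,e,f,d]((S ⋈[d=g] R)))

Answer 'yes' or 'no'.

E1 row counts bottom-up:
  R → 5
  S → 3
  (R ⋈[g=d] S) → 1
  ρ[b/a]((R ⋈[g=d] S)) → 1
E2 row counts bottom-up:
  S → 3
  R → 5
  (S ⋈[d=g] R) → 1
  π[a,g,z,e,f,d]((S ⋈[d=g] R)) → 1
  ρ[b/a](π[a,g,z,e,f,d]((S ⋈[d=g] R))) → 1

E1 and E2 produce the same multiset:
b | g | z | e | f | d
7 | 3 | q | 7 | 1 | 3

yes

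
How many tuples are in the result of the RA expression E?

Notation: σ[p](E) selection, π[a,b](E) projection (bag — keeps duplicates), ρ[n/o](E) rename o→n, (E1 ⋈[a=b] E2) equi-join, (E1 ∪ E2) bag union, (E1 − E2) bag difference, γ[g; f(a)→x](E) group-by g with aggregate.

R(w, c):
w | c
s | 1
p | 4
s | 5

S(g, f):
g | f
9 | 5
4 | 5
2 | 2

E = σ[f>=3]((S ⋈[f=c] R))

Per-node cardinality:
  S → 3
  R → 3
  (S ⋈[f=c] R) → 2
  σ[f>=3]((S ⋈[f=c] R)) → 2

|E| = 2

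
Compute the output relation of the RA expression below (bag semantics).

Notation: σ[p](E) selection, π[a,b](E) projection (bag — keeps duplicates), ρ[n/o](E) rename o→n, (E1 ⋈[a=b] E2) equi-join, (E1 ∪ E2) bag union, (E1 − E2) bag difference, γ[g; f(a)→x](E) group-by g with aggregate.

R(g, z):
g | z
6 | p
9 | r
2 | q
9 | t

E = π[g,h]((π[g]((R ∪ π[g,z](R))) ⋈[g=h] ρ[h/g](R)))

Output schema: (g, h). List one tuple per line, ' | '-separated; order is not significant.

Row counts bottom-up:
  R → 4
  R → 4
  π[g,z](R) → 4
  (R ∪ π[g,z](R)) → 8
  π[g]((R ∪ π[g,z](R))) → 8
  R → 4
  ρ[h/g](R) → 4
  (π[g]((R ∪ π[g,z](R))) ⋈[g=h] ρ[h/g](R)) → 12
  π[g,h]((π[g]((R ∪ π[g,z](R))) ⋈[g=h] ρ[h/g](R))) → 12

== RESULT ==
g | h
2 | 2
2 | 2
6 | 6
6 | 6
9 | 9
9 | 9
9 | 9
9 | 9
9 | 9
9 | 9
9 | 9
9 | 9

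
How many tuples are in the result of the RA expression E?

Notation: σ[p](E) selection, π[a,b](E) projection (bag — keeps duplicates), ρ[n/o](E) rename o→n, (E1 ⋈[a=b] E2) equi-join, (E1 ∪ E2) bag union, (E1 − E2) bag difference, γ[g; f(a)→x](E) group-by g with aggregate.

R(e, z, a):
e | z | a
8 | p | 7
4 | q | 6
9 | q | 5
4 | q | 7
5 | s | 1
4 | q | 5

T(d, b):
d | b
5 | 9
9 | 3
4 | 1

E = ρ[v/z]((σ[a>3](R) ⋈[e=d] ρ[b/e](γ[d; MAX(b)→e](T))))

Per-node cardinality:
  R → 6
  σ[a>3](R) → 5
  T → 3
  γ[d; MAX(b)→e](T) → 3
  ρ[b/e](γ[d; MAX(b)→e](T)) → 3
  (σ[a>3](R) ⋈[e=d] ρ[b/e](γ[d; MAX(b)→e](T))) → 4
  ρ[v/z]((σ[a>3](R) ⋈[e=d] ρ[b/e](γ[d; MAX(b)→e](T)))) → 4

|E| = 4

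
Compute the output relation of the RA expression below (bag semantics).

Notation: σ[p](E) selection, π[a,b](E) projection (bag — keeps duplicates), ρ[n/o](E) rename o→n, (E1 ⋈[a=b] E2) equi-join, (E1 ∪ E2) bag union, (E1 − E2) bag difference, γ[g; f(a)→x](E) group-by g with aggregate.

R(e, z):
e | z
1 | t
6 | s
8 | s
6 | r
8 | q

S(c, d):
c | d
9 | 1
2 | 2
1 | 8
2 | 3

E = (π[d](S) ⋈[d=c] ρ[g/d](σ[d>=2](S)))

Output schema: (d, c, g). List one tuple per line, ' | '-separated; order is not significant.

Stepwise |·|:
  S → 4
  π[d](S) → 4
  S → 4
  σ[d>=2](S) → 3
  ρ[g/d](σ[d>=2](S)) → 3
  (π[d](S) ⋈[d=c] ρ[g/d](σ[d>=2](S))) → 3

== RESULT ==
d | c | g
1 | 1 | 8
2 | 2 | 2
2 | 2 | 3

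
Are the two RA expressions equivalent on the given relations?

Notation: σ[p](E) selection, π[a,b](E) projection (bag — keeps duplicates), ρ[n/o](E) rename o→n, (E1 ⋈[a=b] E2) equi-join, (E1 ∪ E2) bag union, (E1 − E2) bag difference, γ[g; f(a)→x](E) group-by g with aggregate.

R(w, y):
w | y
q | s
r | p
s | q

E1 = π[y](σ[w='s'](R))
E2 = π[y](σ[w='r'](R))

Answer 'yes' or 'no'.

E1 stepwise |·|:
  R → 3
  σ[w='s'](R) → 1
  π[y](σ[w='s'](R)) → 1
E2 stepwise |·|:
  R → 3
  σ[w='r'](R) → 1
  π[y](σ[w='r'](R)) → 1

E1 result:
y
q
E2 result:
y
p
Witness: ('p',) appears 0× in E1 but 1× in E2.

no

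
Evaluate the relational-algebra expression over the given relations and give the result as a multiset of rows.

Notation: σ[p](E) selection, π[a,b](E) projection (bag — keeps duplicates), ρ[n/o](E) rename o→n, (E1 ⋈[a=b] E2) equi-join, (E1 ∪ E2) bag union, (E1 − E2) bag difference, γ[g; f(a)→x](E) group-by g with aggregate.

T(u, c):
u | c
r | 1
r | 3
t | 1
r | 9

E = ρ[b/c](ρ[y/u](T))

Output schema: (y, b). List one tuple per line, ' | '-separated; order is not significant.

Stepwise |·|:
  T → 4
  ρ[y/u](T) → 4
  ρ[b/c](ρ[y/u](T)) → 4

== RESULT ==
y | b
r | 1
r | 3
r | 9
t | 1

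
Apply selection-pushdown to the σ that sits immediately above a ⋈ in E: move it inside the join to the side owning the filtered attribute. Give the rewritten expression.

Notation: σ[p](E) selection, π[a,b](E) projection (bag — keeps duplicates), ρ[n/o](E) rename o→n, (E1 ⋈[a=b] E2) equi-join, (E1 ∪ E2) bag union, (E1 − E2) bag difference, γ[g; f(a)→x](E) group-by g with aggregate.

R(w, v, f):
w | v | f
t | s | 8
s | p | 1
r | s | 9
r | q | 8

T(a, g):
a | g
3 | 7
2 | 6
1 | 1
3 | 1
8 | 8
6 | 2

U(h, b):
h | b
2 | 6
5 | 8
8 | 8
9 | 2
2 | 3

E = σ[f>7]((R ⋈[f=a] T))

σ filters on f, owned by the left side.
E' = (σ[f>7](R) ⋈[f=a] T)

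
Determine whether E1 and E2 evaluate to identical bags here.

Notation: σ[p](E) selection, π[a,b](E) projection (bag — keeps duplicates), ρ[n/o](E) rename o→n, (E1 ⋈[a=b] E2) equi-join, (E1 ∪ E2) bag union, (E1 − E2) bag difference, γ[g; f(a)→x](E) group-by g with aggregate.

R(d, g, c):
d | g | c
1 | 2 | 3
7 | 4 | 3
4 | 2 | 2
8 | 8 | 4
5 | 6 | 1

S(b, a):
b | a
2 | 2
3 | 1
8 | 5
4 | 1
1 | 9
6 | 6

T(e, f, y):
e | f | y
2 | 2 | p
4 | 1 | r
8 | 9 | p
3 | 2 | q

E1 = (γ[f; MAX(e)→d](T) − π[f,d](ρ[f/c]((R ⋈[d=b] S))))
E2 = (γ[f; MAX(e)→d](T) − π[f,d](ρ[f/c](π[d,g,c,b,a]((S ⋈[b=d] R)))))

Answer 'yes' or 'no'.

E1 row counts bottom-up:
  T → 4
  γ[f; MAX(e)→d](T) → 3
  R → 5
  S → 6
  (R ⋈[d=b] S) → 3
  ρ[f/c]((R ⋈[d=b] S)) → 3
  π[f,d](ρ[f/c]((R ⋈[d=b] S))) → 3
  (γ[f; MAX(e)→d](T) − π[f,d](ρ[f/c]((R ⋈[d=b] S)))) → 3
E2 row counts bottom-up:
  T → 4
  γ[f; MAX(e)→d](T) → 3
  S → 6
  R → 5
  (S ⋈[b=d] R) → 3
  π[d,g,c,b,a]((S ⋈[b=d] R)) → 3
  ρ[f/c](π[d,g,c,b,a]((S ⋈[b=d] R))) → 3
  π[f,d](ρ[f/c](π[d,g,c,b,a]((S ⋈[b=d] R)))) → 3
  (γ[f; MAX(e)→d](T) − π[f,d](ρ[f/c](π[d,g,c,b,a]((S ⋈[b=d] R))))) → 3

E1 and E2 produce the same multiset:
f | d
1 | 4
2 | 3
9 | 8

yes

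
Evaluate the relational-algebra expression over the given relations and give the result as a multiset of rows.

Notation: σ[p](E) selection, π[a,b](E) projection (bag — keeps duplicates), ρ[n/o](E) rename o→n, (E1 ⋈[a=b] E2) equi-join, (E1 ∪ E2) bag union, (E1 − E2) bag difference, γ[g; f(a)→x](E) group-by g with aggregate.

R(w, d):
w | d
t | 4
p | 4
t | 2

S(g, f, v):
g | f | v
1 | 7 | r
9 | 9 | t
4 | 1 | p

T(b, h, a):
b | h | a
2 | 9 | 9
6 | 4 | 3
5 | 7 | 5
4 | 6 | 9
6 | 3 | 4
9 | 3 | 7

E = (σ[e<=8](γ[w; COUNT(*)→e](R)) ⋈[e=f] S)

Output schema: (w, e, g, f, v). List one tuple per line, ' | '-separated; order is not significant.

Stepwise |·|:
  R → 3
  γ[w; COUNT(*)→e](R) → 2
  σ[e<=8](γ[w; COUNT(*)→e](R)) → 2
  S → 3
  (σ[e<=8](γ[w; COUNT(*)→e](R)) ⋈[e=f] S) → 1

== RESULT ==
w | e | g | f | v
p | 1 | 4 | 1 | p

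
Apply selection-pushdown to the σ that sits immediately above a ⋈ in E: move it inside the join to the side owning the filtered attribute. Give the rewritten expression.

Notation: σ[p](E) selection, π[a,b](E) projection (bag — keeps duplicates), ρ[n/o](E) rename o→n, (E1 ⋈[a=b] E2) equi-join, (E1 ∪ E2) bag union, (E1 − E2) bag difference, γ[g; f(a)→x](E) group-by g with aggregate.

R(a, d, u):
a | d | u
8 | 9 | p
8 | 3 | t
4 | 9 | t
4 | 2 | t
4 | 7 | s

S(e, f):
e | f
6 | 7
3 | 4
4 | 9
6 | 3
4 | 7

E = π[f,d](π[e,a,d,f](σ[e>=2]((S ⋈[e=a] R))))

σ filters on e, owned by the left side.
E' = π[f,d](π[e,a,d,f]((σ[e>=2](S) ⋈[e=a] R)))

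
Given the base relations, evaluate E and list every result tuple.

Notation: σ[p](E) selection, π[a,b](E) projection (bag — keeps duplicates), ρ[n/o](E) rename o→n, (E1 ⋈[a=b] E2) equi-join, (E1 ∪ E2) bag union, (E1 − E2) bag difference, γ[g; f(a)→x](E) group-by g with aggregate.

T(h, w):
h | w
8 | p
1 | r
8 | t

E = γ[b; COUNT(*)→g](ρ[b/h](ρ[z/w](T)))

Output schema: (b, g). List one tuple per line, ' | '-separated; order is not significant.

Row counts bottom-up:
  T → 3
  ρ[z/w](T) → 3
  ρ[b/h](ρ[z/w](T)) → 3
  γ[b; COUNT(*)→g](ρ[b/h](ρ[z/w](T))) → 2

== RESULT ==
b | g
1 | 1
8 | 2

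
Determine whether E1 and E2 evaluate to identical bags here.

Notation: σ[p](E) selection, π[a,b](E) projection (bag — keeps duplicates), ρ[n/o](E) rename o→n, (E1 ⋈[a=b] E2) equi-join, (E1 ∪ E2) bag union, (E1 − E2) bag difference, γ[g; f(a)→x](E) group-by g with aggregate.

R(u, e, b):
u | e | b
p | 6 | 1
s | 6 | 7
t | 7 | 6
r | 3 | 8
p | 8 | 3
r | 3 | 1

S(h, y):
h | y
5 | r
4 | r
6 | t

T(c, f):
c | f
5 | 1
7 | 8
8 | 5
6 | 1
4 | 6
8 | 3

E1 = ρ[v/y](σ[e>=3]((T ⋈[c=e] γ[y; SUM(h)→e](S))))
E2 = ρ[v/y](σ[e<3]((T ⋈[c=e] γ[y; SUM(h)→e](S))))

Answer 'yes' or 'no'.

E1 subexpression sizes:
  T → 6
  S → 3
  γ[y; SUM(h)→e](S) → 2
  (T ⋈[c=e] γ[y; SUM(h)→e](S)) → 1
  σ[e>=3]((T ⋈[c=e] γ[y; SUM(h)→e](S))) → 1
  ρ[v/y](σ[e>=3]((T ⋈[c=e] γ[y; SUM(h)→e](S)))) → 1
E2 subexpression sizes:
  T → 6
  S → 3
  γ[y; SUM(h)→e](S) → 2
  (T ⋈[c=e] γ[y; SUM(h)→e](S)) → 1
  σ[e<3]((T ⋈[c=e] γ[y; SUM(h)→e](S))) → 0
  ρ[v/y](σ[e<3]((T ⋈[c=e] γ[y; SUM(h)→e](S)))) → 0

E1 result:
c | f | v | e
6 | 1 | t | 6
E2 result:
c | f | v | e
(0 rows)
Witness: (6, 1, 't', 6) appears 1× in E1 but 0× in E2.

no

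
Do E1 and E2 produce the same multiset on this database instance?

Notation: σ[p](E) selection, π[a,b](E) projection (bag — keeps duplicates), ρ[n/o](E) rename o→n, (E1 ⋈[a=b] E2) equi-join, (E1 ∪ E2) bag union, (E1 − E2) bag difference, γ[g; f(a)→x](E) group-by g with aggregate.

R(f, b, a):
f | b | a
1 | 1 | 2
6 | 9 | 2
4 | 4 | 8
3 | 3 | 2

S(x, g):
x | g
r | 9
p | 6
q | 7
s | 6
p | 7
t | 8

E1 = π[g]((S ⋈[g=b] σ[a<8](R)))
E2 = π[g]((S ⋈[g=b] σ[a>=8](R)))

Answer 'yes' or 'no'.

E1 per-node cardinality:
  S → 6
  R → 4
  σ[a<8](R) → 3
  (S ⋈[g=b] σ[a<8](R)) → 1
  π[g]((S ⋈[g=b] σ[a<8](R))) → 1
E2 per-node cardinality:
  S → 6
  R → 4
  σ[a>=8](R) → 1
  (S ⋈[g=b] σ[a>=8](R)) → 0
  π[g]((S ⋈[g=b] σ[a>=8](R))) → 0

E1 result:
g
9
E2 result:
g
(0 rows)
Witness: (9,) appears 1× in E1 but 0× in E2.

no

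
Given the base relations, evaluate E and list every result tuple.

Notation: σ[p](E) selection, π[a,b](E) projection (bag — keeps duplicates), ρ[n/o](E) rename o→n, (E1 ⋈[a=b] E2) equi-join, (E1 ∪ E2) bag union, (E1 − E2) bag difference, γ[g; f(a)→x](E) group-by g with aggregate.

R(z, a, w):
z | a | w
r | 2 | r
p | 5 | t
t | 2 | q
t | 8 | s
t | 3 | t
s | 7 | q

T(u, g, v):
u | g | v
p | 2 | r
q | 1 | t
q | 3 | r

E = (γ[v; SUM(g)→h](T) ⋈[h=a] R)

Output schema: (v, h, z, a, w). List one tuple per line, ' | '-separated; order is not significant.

Row counts bottom-up:
  T → 3
  γ[v; SUM(g)→h](T) → 2
  R → 6
  (γ[v; SUM(g)→h](T) ⋈[h=a] R) → 1

== RESULT ==
v | h | z | a | w
r | 5 | p | 5 | t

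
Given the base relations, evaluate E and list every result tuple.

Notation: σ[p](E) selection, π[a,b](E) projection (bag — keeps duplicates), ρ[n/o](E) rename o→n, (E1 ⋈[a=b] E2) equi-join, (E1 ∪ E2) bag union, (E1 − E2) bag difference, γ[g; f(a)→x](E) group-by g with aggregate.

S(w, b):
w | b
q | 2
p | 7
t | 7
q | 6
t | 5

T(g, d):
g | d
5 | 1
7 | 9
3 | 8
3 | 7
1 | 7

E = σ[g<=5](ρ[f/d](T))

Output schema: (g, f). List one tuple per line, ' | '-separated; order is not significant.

Per-node cardinality:
  T → 5
  ρ[f/d](T) → 5
  σ[g<=5](ρ[f/d](T)) → 4

== RESULT ==
g | f
1 | 7
3 | 7
3 | 8
5 | 1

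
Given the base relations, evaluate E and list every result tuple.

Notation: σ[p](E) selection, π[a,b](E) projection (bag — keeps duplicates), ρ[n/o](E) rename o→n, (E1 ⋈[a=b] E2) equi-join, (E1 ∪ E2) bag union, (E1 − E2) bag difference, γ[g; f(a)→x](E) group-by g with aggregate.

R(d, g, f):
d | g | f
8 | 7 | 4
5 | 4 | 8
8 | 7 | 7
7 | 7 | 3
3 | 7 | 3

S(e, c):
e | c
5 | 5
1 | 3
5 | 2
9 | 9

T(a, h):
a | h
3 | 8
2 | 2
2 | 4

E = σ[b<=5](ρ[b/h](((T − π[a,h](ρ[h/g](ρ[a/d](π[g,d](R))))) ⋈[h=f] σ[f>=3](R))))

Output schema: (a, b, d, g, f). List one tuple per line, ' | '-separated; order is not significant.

Per-node cardinality:
  T → 3
  R → 5
  π[g,d](R) → 5
  ρ[a/d](π[g,d](R)) → 5
  ρ[h/g](ρ[a/d](π[g,d](R))) → 5
  π[a,h](ρ[h/g](ρ[a/d](π[g,d](R)))) → 5
  (T − π[a,h](ρ[h/g](ρ[a/d](π[g,d](R))))) → 3
  R → 5
  σ[f>=3](R) → 5
  ((T − π[a,h](ρ[h/g](ρ[a/d](π[g,d](R))))) ⋈[h=f] σ[f>=3](R)) → 2
  ρ[b/h](((T − π[a,h](ρ[h/g](ρ[a/d](π[g,d](R))))) ⋈[h=f] σ[f>=3](R))) → 2
  σ[b<=5](ρ[b/h](((T − π[a,h](ρ[h/g](ρ[a/d](π[g,d](R))))) ⋈[h=f] σ[f>=3](R)))) → 1

== RESULT ==
a | b | d | g | f
2 | 4 | 8 | 7 | 4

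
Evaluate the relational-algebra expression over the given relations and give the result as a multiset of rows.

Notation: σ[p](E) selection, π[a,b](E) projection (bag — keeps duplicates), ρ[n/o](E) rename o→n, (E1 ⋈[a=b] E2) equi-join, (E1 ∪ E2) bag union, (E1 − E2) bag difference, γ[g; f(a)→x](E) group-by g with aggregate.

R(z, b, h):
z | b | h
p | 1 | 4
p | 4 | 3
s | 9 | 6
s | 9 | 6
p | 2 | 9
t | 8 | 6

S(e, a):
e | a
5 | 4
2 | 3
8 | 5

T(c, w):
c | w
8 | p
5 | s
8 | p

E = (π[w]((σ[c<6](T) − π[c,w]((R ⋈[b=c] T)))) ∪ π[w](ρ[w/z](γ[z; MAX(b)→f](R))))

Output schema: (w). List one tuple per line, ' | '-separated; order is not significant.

Subexpression sizes:
  T → 3
  σ[c<6](T) → 1
  R → 6
  T → 3
  (R ⋈[b=c] T) → 2
  π[c,w]((R ⋈[b=c] T)) → 2
  (σ[c<6](T) − π[c,w]((R ⋈[b=c] T))) → 1
  π[w]((σ[c<6](T) − π[c,w]((R ⋈[b=c] T)))) → 1
  R → 6
  γ[z; MAX(b)→f](R) → 3
  ρ[w/z](γ[z; MAX(b)→f](R)) → 3
  π[w](ρ[w/z](γ[z; MAX(b)→f](R))) → 3
  (π[w]((σ[c<6](T) − π[c,w]((R ⋈[b=c] T)))) ∪ π[w](ρ[w/z](γ[z; MAX(b)→f](R)))) → 4

== RESULT ==
w
p
s
s
t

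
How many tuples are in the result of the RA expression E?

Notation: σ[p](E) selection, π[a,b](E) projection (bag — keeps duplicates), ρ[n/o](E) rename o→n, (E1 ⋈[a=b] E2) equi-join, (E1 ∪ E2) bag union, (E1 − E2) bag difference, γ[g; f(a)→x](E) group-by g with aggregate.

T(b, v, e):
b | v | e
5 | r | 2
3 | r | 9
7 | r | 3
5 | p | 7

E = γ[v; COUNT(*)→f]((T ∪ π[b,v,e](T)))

Subexpression sizes:
  T → 4
  T → 4
  π[b,v,e](T) → 4
  (T ∪ π[b,v,e](T)) → 8
  γ[v; COUNT(*)→f]((T ∪ π[b,v,e](T))) → 2

|E| = 2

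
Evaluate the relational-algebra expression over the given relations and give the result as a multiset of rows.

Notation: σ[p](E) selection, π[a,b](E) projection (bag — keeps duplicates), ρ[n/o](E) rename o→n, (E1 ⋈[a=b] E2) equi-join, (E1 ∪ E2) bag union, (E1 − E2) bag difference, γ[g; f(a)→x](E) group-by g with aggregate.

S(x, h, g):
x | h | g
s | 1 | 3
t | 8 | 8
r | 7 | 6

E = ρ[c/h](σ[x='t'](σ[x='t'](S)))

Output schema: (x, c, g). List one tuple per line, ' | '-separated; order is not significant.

Subexpression sizes:
  S → 3
  σ[x='t'](S) → 1
  σ[x='t'](σ[x='t'](S)) → 1
  ρ[c/h](σ[x='t'](σ[x='t'](S))) → 1

== RESULT ==
x | c | g
t | 8 | 8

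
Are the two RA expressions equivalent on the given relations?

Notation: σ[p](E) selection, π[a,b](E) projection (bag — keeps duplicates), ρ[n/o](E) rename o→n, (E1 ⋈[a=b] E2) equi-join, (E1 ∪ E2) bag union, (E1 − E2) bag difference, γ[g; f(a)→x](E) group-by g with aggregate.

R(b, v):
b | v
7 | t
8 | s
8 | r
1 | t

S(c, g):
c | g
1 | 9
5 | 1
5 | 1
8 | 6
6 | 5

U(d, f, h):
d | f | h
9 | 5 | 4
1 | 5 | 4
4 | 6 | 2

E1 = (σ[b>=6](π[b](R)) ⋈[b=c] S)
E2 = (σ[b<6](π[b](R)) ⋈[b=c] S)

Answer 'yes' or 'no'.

E1 per-node cardinality:
  R → 4
  π[b](R) → 4
  σ[b>=6](π[b](R)) → 3
  S → 5
  (σ[b>=6](π[b](R)) ⋈[b=c] S) → 2
E2 per-node cardinality:
  R → 4
  π[b](R) → 4
  σ[b<6](π[b](R)) → 1
  S → 5
  (σ[b<6](π[b](R)) ⋈[b=c] S) → 1

E1 result:
b | c | g
8 | 8 | 6
8 | 8 | 6
E2 result:
b | c | g
1 | 1 | 9
Witness: (1, 1, 9) appears 0× in E1 but 1× in E2.

no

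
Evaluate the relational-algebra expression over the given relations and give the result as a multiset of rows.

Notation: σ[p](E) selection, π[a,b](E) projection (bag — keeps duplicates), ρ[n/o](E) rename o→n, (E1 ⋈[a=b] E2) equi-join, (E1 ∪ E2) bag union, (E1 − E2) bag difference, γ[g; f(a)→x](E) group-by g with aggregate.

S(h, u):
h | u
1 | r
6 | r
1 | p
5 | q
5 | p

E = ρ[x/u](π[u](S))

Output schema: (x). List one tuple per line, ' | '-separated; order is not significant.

Row counts bottom-up:
  S → 5
  π[u](S) → 5
  ρ[x/u](π[u](S)) → 5

== RESULT ==
x
p
p
q
r
r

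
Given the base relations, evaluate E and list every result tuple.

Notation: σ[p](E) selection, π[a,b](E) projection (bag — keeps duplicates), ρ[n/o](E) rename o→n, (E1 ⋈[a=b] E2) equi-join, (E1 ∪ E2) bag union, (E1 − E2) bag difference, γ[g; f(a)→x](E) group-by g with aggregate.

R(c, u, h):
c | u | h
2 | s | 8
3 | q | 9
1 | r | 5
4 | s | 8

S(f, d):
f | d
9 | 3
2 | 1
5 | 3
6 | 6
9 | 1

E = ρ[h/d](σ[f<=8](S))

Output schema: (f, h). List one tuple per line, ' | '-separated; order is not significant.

Stepwise |·|:
  S → 5
  σ[f<=8](S) → 3
  ρ[h/d](σ[f<=8](S)) → 3

== RESULT ==
f | h
2 | 1
5 | 3
6 | 6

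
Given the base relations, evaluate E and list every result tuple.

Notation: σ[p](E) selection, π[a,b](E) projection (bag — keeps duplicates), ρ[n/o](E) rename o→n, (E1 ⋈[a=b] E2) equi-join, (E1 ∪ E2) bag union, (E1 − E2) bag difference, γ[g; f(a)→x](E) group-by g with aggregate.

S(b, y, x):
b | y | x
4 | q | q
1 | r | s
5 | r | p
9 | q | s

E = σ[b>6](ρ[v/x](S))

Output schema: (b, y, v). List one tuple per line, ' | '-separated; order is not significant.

Stepwise |·|:
  S → 4
  ρ[v/x](S) → 4
  σ[b>6](ρ[v/x](S)) → 1

== RESULT ==
b | y | v
9 | q | s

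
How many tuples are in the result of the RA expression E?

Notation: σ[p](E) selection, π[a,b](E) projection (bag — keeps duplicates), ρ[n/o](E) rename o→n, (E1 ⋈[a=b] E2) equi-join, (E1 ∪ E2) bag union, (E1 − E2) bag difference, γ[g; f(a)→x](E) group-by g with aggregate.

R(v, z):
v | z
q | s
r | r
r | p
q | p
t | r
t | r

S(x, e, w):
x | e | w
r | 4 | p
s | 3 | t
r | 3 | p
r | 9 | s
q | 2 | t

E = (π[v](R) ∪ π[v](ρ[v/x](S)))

Per-node cardinality:
  R → 6
  π[v](R) → 6
  S → 5
  ρ[v/x](S) → 5
  π[v](ρ[v/x](S)) → 5
  (π[v](R) ∪ π[v](ρ[v/x](S))) → 11

|E| = 11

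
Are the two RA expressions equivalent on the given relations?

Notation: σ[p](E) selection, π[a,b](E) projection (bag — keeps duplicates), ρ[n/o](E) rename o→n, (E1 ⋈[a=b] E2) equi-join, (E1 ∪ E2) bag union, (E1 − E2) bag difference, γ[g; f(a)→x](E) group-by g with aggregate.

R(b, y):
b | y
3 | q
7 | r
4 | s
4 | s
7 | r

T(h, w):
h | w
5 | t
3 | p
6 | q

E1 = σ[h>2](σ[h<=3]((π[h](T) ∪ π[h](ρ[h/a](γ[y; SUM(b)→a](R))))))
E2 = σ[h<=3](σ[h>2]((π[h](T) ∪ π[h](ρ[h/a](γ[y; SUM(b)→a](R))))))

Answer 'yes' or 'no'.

E1 stepwise |·|:
  T → 3
  π[h](T) → 3
  R → 5
  γ[y; SUM(b)→a](R) → 3
  ρ[h/a](γ[y; SUM(b)→a](R)) → 3
  π[h](ρ[h/a](γ[y; SUM(b)→a](R))) → 3
  (π[h](T) ∪ π[h](ρ[h/a](γ[y; SUM(b)→a](R)))) → 6
  σ[h<=3]((π[h](T) ∪ π[h](ρ[h/a](γ[y; SUM(b)→a](R))))) → 2
  σ[h>2](σ[h<=3]((π[h](T) ∪ π[h](ρ[h/a](γ[y; SUM(b)→a](R)))))) → 2
E2 stepwise |·|:
  T → 3
  π[h](T) → 3
  R → 5
  γ[y; SUM(b)→a](R) → 3
  ρ[h/a](γ[y; SUM(b)→a](R)) → 3
  π[h](ρ[h/a](γ[y; SUM(b)→a](R))) → 3
  (π[h](T) ∪ π[h](ρ[h/a](γ[y; SUM(b)→a](R)))) → 6
  σ[h>2]((π[h](T) ∪ π[h](ρ[h/a](γ[y; SUM(b)→a](R))))) → 6
  σ[h<=3](σ[h>2]((π[h](T) ∪ π[h](ρ[h/a](γ[y; SUM(b)→a](R)))))) → 2

E1 and E2 produce the same multiset:
h
3
3

yes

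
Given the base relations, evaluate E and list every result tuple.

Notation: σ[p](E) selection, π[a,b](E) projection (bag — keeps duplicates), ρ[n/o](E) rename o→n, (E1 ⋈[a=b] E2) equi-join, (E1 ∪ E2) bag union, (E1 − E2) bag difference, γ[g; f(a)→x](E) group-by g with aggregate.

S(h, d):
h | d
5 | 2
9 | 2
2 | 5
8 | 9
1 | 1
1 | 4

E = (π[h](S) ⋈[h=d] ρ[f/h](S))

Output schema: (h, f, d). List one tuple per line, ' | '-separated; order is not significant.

Subexpression sizes:
  S → 6
  π[h](S) → 6
  S → 6
  ρ[f/h](S) → 6
  (π[h](S) ⋈[h=d] ρ[f/h](S)) → 6

== RESULT ==
h | f | d
1 | 1 | 1
1 | 1 | 1
2 | 5 | 2
2 | 9 | 2
5 | 2 | 5
9 | 8 | 9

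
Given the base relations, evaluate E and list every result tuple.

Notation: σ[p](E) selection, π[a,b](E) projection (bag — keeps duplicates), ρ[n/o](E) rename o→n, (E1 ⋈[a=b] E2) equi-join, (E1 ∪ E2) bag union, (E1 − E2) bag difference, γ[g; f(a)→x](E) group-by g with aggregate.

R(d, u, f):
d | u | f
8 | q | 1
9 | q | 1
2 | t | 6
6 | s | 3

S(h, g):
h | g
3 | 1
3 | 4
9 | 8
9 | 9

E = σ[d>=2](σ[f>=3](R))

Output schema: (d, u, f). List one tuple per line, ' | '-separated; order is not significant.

Subexpression sizes:
  R → 4
  σ[f>=3](R) → 2
  σ[d>=2](σ[f>=3](R)) → 2

== RESULT ==
d | u | f
2 | t | 6
6 | s | 3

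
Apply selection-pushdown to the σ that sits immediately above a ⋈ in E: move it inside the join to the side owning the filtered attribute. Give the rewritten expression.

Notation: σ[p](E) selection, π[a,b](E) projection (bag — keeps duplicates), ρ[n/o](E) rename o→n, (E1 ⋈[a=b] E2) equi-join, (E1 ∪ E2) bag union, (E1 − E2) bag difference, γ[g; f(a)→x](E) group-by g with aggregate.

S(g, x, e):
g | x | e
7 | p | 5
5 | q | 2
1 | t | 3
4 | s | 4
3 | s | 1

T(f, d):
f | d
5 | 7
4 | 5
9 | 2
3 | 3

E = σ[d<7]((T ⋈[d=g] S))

σ filters on d, owned by the left side.
E' = (σ[d<7](T) ⋈[d=g] S)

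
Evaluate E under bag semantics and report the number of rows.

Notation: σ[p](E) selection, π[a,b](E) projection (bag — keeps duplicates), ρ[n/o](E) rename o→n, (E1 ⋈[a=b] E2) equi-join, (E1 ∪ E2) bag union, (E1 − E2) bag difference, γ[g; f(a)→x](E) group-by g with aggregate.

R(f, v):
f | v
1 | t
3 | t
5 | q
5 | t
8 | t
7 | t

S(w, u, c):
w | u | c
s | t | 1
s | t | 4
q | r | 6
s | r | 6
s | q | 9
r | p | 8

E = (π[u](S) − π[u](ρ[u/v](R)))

Per-node cardinality:
  S → 6
  π[u](S) → 6
  R → 6
  ρ[u/v](R) → 6
  π[u](ρ[u/v](R)) → 6
  (π[u](S) − π[u](ρ[u/v](R))) → 3

|E| = 3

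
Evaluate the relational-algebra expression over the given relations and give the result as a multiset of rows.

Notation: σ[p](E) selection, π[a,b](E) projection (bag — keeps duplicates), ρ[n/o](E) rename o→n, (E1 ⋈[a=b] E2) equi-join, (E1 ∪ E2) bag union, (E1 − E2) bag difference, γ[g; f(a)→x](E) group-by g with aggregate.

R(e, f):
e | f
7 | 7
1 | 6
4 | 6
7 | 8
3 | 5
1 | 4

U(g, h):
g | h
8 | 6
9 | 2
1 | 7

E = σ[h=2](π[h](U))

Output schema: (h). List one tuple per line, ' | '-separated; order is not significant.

Row counts bottom-up:
  U → 3
  π[h](U) → 3
  σ[h=2](π[h](U)) → 1

== RESULT ==
h
2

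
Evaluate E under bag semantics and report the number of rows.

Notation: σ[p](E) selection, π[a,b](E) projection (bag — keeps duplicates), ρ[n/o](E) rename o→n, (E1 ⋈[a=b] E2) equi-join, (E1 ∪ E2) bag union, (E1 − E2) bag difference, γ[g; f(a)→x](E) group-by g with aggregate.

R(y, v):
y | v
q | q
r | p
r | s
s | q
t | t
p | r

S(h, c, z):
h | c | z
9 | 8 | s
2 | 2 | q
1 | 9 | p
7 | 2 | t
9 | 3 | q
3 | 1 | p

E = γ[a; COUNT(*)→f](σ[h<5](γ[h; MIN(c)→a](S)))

Row counts bottom-up:
  S → 6
  γ[h; MIN(c)→a](S) → 5
  σ[h<5](γ[h; MIN(c)→a](S)) → 3
  γ[a; COUNT(*)→f](σ[h<5](γ[h; MIN(c)→a](S))) → 3

|E| = 3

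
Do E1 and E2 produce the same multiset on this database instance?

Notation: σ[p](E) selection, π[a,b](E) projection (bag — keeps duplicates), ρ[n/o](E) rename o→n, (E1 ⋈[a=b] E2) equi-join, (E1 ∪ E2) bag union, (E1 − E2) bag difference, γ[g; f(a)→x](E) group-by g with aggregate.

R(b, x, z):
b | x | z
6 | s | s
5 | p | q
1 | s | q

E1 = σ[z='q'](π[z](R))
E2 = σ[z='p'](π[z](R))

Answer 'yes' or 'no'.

E1 stepwise |·|:
  R → 3
  π[z](R) → 3
  σ[z='q'](π[z](R)) → 2
E2 stepwise |·|:
  R → 3
  π[z](R) → 3
  σ[z='p'](π[z](R)) → 0

E1 result:
z
q
q
E2 result:
z
(0 rows)
Witness: ('q',) appears 2× in E1 but 0× in E2.

no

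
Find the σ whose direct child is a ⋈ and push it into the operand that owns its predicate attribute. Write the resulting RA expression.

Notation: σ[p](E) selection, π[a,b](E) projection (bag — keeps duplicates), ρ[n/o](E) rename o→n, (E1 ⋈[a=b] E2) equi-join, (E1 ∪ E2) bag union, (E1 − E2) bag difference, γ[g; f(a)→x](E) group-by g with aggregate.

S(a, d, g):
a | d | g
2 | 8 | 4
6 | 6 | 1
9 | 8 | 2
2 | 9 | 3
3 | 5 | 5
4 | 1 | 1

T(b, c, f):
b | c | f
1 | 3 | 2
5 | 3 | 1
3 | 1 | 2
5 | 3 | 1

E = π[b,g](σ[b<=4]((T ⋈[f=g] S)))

σ filters on b, owned by the left side.
E' = π[b,g]((σ[b<=4](T) ⋈[f=g] S))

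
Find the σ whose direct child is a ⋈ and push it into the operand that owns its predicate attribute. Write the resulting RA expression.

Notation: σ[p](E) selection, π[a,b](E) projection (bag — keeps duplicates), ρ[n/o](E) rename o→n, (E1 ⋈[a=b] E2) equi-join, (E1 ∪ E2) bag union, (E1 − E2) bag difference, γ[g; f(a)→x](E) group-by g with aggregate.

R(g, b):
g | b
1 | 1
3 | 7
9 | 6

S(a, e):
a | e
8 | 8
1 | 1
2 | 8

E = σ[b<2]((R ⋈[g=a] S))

σ filters on b, owned by the left side.
E' = (σ[b<2](R) ⋈[g=a] S)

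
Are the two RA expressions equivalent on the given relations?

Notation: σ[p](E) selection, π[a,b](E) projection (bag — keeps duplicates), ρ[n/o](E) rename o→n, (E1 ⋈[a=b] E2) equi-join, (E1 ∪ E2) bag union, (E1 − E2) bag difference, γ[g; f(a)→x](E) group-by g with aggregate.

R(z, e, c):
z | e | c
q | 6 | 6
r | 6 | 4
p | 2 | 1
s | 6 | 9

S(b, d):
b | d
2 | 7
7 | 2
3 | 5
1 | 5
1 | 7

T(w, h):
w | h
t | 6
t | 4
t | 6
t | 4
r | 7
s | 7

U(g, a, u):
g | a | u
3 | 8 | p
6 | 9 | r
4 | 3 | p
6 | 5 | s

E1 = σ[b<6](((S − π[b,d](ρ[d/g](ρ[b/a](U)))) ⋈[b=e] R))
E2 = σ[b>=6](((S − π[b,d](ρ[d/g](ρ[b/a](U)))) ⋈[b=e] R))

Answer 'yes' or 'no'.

E1 per-node cardinality:
  S → 5
  U → 4
  ρ[b/a](U) → 4
  ρ[d/g](ρ[b/a](U)) → 4
  π[b,d](ρ[d/g](ρ[b/a](U))) → 4
  (S − π[b,d](ρ[d/g](ρ[b/a](U)))) → 5
  R → 4
  ((S − π[b,d](ρ[d/g](ρ[b/a](U)))) ⋈[b=e] R) → 1
  σ[b<6](((S − π[b,d](ρ[d/g](ρ[b/a](U)))) ⋈[b=e] R)) → 1
E2 per-node cardinality:
  S → 5
  U → 4
  ρ[b/a](U) → 4
  ρ[d/g](ρ[b/a](U)) → 4
  π[b,d](ρ[d/g](ρ[b/a](U))) → 4
  (S − π[b,d](ρ[d/g](ρ[b/a](U)))) → 5
  R → 4
  ((S − π[b,d](ρ[d/g](ρ[b/a](U)))) ⋈[b=e] R) → 1
  σ[b>=6](((S − π[b,d](ρ[d/g](ρ[b/a](U)))) ⋈[b=e] R)) → 0

E1 result:
b | d | z | e | c
2 | 7 | p | 2 | 1
E2 result:
b | d | z | e | c
(0 rows)
Witness: (2, 7, 'p', 2, 1) appears 1× in E1 but 0× in E2.

no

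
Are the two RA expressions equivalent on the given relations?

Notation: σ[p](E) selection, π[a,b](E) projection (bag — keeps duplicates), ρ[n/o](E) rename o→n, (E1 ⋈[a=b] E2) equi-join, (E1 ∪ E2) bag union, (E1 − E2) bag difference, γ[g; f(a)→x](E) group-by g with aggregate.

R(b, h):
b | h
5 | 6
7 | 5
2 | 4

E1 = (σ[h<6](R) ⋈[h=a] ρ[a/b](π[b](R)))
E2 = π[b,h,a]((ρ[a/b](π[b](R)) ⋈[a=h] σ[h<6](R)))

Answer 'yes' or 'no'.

E1 per-node cardinality:
  R → 3
  σ[h<6](R) → 2
  R → 3
  π[b](R) → 3
  ρ[a/b](π[b](R)) → 3
  (σ[h<6](R) ⋈[h=a] ρ[a/b](π[b](R))) → 1
E2 per-node cardinality:
  R → 3
  π[b](R) → 3
  ρ[a/b](π[b](R)) → 3
  R → 3
  σ[h<6](R) → 2
  (ρ[a/b](π[b](R)) ⋈[a=h] σ[h<6](R)) → 1
  π[b,h,a]((ρ[a/b](π[b](R)) ⋈[a=h] σ[h<6](R))) → 1

E1 and E2 produce the same multiset:
b | h | a
7 | 5 | 5

yes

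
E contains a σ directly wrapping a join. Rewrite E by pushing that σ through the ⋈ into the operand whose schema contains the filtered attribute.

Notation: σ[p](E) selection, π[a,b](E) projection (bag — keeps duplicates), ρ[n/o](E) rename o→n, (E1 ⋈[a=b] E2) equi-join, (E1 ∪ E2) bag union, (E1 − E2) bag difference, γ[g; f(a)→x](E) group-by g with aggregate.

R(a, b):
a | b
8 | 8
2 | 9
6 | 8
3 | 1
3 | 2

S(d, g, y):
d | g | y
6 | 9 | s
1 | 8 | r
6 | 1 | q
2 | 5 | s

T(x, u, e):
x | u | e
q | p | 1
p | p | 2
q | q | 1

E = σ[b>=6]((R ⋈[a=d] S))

σ filters on b, owned by the left side.
E' = (σ[b>=6](R) ⋈[a=d] S)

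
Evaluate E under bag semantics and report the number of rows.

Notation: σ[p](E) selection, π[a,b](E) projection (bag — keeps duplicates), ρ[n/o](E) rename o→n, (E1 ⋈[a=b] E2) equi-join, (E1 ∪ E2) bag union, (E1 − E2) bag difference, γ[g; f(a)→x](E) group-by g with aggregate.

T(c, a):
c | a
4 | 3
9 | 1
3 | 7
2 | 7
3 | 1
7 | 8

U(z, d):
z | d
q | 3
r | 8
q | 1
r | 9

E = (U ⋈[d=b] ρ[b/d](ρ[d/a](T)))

Per-node cardinality:
  U → 4
  T → 6
  ρ[d/a](T) → 6
  ρ[b/d](ρ[d/a](T)) → 6
  (U ⋈[d=b] ρ[b/d](ρ[d/a](T))) → 4

|E| = 4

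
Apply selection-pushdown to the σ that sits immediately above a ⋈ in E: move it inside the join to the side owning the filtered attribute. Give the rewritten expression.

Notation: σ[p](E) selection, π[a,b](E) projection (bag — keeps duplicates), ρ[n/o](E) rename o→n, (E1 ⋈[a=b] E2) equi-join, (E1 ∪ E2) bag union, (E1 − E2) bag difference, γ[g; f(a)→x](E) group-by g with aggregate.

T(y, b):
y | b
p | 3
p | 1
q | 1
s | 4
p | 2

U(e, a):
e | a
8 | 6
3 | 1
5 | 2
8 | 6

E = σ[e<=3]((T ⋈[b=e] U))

σ filters on e, owned by the right side.
E' = (T ⋈[b=e] σ[e<=3](U))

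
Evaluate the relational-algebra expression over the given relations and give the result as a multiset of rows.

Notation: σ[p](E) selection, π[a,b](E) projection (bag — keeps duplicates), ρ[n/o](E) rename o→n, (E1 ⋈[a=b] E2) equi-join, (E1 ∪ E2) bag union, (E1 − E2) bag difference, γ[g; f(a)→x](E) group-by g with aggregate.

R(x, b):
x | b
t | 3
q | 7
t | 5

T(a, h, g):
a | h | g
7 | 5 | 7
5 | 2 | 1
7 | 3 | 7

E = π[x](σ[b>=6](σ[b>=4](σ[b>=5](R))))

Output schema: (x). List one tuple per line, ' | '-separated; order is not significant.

Per-node cardinality:
  R → 3
  σ[b>=5](R) → 2
  σ[b>=4](σ[b>=5](R)) → 2
  σ[b>=6](σ[b>=4](σ[b>=5](R))) → 1
  π[x](σ[b>=6](σ[b>=4](σ[b>=5](R)))) → 1

== RESULT ==
x
q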